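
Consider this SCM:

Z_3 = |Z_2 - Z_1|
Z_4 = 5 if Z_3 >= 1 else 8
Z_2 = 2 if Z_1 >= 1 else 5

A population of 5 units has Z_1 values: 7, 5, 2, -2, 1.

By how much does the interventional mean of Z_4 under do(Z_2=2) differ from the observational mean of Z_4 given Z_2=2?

Under do(Z_2=2), Z_2's equation is replaced by Z_2=2 for every unit. Per-unit Z_4: 5, 5, 8, 5, 5. Mean = 5.6.
Conditioning on Z_2=2 selects the 4 unit(s) with Z_1 ∈ {7, 5, 2, 1}. Their Z_4 values: 5, 5, 8, 5. Mean = 5.75.
Difference = 5.6 − 5.75 = -0.15.

-0.15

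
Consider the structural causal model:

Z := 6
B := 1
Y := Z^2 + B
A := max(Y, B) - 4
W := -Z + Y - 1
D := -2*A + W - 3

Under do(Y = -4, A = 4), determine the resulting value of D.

Setting Y = -4, A = 4 by intervention discards those variables' equations.
W = -Z + Y - 1  [with Z=6, Y=-4]  = -11
D = -2*A + W - 3  [with A=4, W=-11]  = -22

-22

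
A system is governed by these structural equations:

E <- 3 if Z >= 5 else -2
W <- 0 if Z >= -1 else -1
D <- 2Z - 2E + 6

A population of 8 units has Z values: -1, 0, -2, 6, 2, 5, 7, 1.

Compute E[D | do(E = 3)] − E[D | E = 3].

Every unit gets E=3 under the intervention. D values become -2, 0, -4, 12, 4, 10, 14, 2; E[D|do(E=3)] = 4.5.
Observing E=3 restricts to units where E's equation naturally yields 3: Z ∈ {6, 5, 7}. In that subpopulation D = 12, 10, 14, mean 12.
Difference = 4.5 − 12 = -7.5.

-7.5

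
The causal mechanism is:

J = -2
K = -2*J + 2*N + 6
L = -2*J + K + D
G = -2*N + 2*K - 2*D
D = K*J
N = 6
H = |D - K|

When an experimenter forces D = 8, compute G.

16

Under do(D=8), the mechanism D = K*J is discarded; D is fixed at 8.
K = -2*J + 2*N + 6  [with J=-2, N=6]  = 22
G = -2*N + 2*K - 2*D  [with N=6, K=22, D=8]  = 16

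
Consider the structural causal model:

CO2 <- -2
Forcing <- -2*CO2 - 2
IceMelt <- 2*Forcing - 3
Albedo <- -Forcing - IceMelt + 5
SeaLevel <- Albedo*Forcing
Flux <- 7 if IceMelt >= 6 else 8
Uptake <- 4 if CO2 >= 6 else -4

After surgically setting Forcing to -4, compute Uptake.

Under do(Forcing=-4), the mechanism Forcing <- -2*CO2 - 2 is discarded; Forcing is fixed at -4.
No directed path runs from Forcing to Uptake, so Uptake keeps its natural value.
Uptake = 4 if CO2 >= 6 else -4  [with CO2=-2]  = -4

-4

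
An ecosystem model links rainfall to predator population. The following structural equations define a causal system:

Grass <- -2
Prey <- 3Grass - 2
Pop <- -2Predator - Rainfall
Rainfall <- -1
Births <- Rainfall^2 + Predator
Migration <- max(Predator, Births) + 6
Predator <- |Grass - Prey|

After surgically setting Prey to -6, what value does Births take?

do(Prey=-6) replaces the equation Prey <- 3Grass - 2 with the constant Prey = -6.
Predator = |Grass - Prey|  [with Grass=-2, Prey=-6]  = 4
Births = Rainfall^2 + Predator  [with Rainfall=-1, Predator=4]  = 5

5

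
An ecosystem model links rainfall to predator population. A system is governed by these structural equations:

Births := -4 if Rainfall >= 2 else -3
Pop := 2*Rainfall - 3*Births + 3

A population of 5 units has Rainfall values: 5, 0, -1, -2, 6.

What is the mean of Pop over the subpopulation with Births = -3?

10

Conditioning on Births=-3 selects the 3 unit(s) with Rainfall ∈ {0, -1, -2}. Their Pop values: 12, 10, 8. Mean = 10.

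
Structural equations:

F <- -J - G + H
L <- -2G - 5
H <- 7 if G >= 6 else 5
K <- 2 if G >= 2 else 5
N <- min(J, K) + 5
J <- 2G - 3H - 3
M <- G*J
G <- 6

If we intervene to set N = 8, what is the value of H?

The intervention breaks the incoming arrows to N: N <- min(J, K) + 5 no longer applies, and N = 8.
H is not downstream of the intervention, so its value is determined by the original equations.
H = 7 if G >= 6 else 5  [with G=6]  = 7

7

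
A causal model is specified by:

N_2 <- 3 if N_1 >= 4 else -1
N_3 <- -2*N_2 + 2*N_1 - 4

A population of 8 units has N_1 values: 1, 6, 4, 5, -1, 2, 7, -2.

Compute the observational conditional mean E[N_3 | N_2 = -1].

Observing N_2=-1 restricts to units where N_2's equation naturally yields -1: N_1 ∈ {1, -1, 2, -2}. In that subpopulation N_3 = 0, -4, 2, -6, mean -2.

-2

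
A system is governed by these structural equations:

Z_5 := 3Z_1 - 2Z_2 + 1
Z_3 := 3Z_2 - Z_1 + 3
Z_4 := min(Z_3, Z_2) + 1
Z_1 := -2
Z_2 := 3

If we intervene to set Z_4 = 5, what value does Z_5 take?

Intervening sets Z_4 = 5 and removes its equation (Z_4 := min(Z_3, Z_2) + 1).
No directed path runs from Z_4 to Z_5, so Z_5 keeps its natural value.
Z_5 = 3Z_1 - 2Z_2 + 1  [with Z_1=-2, Z_2=3]  = -11

-11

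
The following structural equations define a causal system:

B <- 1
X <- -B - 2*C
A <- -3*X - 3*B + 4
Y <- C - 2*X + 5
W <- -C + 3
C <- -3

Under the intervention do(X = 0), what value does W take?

Under do(X=0), the mechanism X <- -B - 2*C is discarded; X is fixed at 0.
Since W is not a descendant of the intervened variable, it is unaffected.
W = -C + 3  [with C=-3]  = 6

6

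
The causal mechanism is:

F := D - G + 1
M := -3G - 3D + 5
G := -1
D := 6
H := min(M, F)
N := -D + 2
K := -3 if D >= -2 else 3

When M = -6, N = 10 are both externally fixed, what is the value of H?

-6

Under do(M = -6, N = 10), each intervened variable's structural equation is replaced by its fixed value.
F = D - G + 1  [with D=6, G=-1]  = 8
H = min(M, F)  [with M=-6, F=8]  = -6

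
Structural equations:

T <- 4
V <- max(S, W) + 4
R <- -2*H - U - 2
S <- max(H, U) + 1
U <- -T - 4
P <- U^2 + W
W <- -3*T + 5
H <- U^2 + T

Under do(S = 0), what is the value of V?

Intervening sets S = 0 and removes its equation (S <- max(H, U) + 1).
W = -3*T + 5  [with T=4]  = -7
V = max(S, W) + 4  [with S=0, W=-7]  = 4

4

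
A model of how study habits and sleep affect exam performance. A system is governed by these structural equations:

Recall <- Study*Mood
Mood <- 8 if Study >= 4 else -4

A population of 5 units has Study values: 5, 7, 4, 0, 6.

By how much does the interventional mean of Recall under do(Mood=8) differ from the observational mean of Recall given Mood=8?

-8.8

The intervention sets Mood=8 in all 5 units regardless of Study. Recomputing Recall per unit gives 40, 56, 32, 0, 48; average 35.2.
E[Recall|Mood=8] averages over only the 4 units with Mood=8 (Study = 5, 7, 4, 6): Recall = 40, 56, 32, 48, mean 44.
Difference = 35.2 − 44 = -8.8.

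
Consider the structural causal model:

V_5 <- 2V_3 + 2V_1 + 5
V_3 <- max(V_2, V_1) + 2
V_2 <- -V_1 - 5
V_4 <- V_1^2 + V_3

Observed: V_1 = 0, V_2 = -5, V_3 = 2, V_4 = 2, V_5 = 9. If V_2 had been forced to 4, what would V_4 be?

Under do(V_2=4), the mechanism V_2 <- -V_1 - 5 is discarded; V_2 is fixed at 4.
V_3 = max(V_2, V_1) + 2  [with V_2=4, V_1=0]  = 6
V_4 = V_1^2 + V_3  [with V_1=0, V_3=6]  = 6

6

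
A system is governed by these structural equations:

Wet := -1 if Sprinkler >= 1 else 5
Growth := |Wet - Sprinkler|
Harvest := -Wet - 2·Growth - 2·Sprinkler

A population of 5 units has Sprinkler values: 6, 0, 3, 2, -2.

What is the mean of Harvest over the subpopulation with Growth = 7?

-20

E[Harvest|Growth=7] averages over only the 2 units with Growth=7 (Sprinkler = 6, -2): Harvest = -25, -15, mean -20.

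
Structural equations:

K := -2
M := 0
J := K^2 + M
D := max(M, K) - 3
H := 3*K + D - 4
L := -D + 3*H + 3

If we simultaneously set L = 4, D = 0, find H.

Setting L = 4, D = 0 by intervention discards those variables' equations.
H = 3*K + D - 4  [with K=-2, D=0]  = -10

-10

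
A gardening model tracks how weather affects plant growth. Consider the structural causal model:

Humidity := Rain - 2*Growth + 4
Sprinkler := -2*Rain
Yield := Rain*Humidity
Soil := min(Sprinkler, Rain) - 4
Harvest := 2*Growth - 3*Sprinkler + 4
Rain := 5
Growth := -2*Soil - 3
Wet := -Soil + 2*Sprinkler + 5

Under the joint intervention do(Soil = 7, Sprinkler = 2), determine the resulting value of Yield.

215

The joint intervention fixes Soil = 7, Sprinkler = 2, removing each variable's own equation.
Growth = -2*Soil - 3  [with Soil=7]  = -17
Humidity = Rain - 2*Growth + 4  [with Rain=5, Growth=-17]  = 43
Yield = Rain*Humidity  [with Rain=5, Humidity=43]  = 215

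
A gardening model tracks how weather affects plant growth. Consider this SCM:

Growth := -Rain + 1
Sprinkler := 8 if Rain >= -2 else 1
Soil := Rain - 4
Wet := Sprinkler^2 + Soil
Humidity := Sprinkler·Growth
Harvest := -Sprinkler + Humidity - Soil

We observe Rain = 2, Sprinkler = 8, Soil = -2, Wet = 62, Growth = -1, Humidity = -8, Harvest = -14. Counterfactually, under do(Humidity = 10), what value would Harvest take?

4

Intervening sets Humidity = 10 and removes its equation (Humidity := Sprinkler·Growth).
Sprinkler = 8 if Rain >= -2 else 1  [with Rain=2]  = 8
Soil = Rain - 4  [with Rain=2]  = -2
Harvest = -Sprinkler + Humidity - Soil  [with Sprinkler=8, Humidity=10, Soil=-2]  = 4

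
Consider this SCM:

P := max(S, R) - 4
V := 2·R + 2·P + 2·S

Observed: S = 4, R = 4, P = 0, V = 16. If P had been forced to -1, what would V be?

14

The intervention breaks the incoming arrows to P: P := max(S, R) - 4 no longer applies, and P = -1.
V = 2·R + 2·P + 2·S  [with R=4, P=-1, S=4]  = 14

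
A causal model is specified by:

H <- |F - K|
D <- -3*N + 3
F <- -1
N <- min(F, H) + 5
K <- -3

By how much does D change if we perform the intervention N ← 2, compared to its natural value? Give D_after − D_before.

6

Intervening sets N = 2 and removes its equation (N <- min(F, H) + 5).
D = -3*N + 3  [with N=2]  = -3
Without intervention: H = |F - K|  [with F=-1, K=-3]  = 2; N = min(F, H) + 5  [with F=-1, H=2]  = 4; D = -3*N + 3  [with N=4]  = -9.
Change = -3 − (-9) = 6.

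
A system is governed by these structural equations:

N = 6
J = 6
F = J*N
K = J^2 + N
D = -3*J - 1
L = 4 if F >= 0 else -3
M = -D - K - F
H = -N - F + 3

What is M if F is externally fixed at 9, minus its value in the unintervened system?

The intervention breaks the incoming arrows to F: F = J*N no longer applies, and F = 9.
K = J^2 + N  [with J=6, N=6]  = 42
D = -3*J - 1  [with J=6]  = -19
M = -D - K - F  [with D=-19, K=42, F=9]  = -32
Without intervention: F = J*N  [with J=6, N=6]  = 36; K = J^2 + N  [with J=6, N=6]  = 42; D = -3*J - 1  [with J=6]  = -19; M = -D - K - F  [with D=-19, K=42, F=36]  = -59.
Change = -32 − (-59) = 27.

27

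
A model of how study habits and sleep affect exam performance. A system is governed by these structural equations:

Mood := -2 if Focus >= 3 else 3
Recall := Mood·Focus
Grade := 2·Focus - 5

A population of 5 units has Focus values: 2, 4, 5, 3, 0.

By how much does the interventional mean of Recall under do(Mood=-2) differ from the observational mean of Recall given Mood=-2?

2.4

The intervention sets Mood=-2 in all 5 units regardless of Focus. Recomputing Recall per unit gives -4, -8, -10, -6, 0; average -5.6.
Observing Mood=-2 restricts to units where Mood's equation naturally yields -2: Focus ∈ {4, 5, 3}. In that subpopulation Recall = -8, -10, -6, mean -8.
Difference = -5.6 − (-8) = 2.4.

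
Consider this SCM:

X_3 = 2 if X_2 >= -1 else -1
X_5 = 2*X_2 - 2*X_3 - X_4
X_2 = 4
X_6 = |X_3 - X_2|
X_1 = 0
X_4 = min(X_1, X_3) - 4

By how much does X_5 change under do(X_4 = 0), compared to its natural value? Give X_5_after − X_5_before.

-4

Intervening sets X_4 = 0 and removes its equation (X_4 = min(X_1, X_3) - 4).
X_3 = 2 if X_2 >= -1 else -1  [with X_2=4]  = 2
X_5 = 2*X_2 - 2*X_3 - X_4  [with X_2=4, X_3=2, X_4=0]  = 4
Without intervention: X_3 = 2 if X_2 >= -1 else -1  [with X_2=4]  = 2; X_4 = min(X_1, X_3) - 4  [with X_1=0, X_3=2]  = -4; X_5 = 2*X_2 - 2*X_3 - X_4  [with X_2=4, X_3=2, X_4=-4]  = 8.
Change = 4 − 8 = -4.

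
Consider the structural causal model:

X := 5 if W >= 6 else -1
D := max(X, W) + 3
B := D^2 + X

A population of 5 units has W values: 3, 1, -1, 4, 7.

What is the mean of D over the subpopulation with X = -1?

4.75

Conditioning on X=-1 selects the 4 unit(s) with W ∈ {3, 1, -1, 4}. Their D values: 6, 4, 2, 7. Mean = 4.75.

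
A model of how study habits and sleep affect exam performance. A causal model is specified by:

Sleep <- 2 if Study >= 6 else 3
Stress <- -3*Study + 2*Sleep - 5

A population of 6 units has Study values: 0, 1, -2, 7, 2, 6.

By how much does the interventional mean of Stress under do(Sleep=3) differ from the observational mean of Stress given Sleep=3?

do(Sleep=3) breaks Sleep's dependence on Study. With Sleep=3 fixed, Stress across the units is 1, -2, 7, -20, -5, -17, mean -6.
Observing Sleep=3 restricts to units where Sleep's equation naturally yields 3: Study ∈ {0, 1, -2, 2}. In that subpopulation Stress = 1, -2, 7, -5, mean 0.25.
Difference = -6 − 0.25 = -6.25.

-6.25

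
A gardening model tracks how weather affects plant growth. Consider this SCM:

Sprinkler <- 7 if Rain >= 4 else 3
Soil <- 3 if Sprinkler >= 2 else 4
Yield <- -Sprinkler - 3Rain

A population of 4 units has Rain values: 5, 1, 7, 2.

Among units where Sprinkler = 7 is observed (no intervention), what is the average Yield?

-25

E[Yield|Sprinkler=7] averages over only the 2 units with Sprinkler=7 (Rain = 5, 7): Yield = -22, -28, mean -25.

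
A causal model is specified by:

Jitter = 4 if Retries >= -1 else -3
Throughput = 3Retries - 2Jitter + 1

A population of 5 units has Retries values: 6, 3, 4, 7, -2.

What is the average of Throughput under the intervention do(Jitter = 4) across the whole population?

3.8

The intervention sets Jitter=4 in all 5 units regardless of Retries. Recomputing Throughput per unit gives 11, 2, 5, 14, -13; average 3.8.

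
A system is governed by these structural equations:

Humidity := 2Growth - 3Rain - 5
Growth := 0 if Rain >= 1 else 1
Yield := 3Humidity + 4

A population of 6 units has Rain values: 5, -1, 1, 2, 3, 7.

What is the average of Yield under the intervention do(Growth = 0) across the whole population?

-36.5

do(Growth=0) breaks Growth's dependence on Rain. With Growth=0 fixed, Yield across the units is -56, -2, -20, -29, -38, -74, mean -36.5.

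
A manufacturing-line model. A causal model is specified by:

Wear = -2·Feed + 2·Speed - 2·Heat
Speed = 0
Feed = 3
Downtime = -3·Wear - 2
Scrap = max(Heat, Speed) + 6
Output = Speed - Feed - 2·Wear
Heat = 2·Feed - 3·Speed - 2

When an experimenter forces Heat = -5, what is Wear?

The intervention breaks the incoming arrows to Heat: Heat = 2·Feed - 3·Speed - 2 no longer applies, and Heat = -5.
Wear = -2·Feed + 2·Speed - 2·Heat  [with Feed=3, Speed=0, Heat=-5]  = 4

4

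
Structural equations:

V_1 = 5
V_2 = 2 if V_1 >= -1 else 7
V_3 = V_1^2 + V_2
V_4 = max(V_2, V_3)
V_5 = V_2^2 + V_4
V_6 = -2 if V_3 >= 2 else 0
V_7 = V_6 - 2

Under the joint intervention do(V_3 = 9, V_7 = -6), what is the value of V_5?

Setting V_3 = 9, V_7 = -6 by intervention discards those variables' equations.
V_2 = 2 if V_1 >= -1 else 7  [with V_1=5]  = 2
V_4 = max(V_2, V_3)  [with V_2=2, V_3=9]  = 9
V_5 = V_2^2 + V_4  [with V_2=2, V_4=9]  = 13

13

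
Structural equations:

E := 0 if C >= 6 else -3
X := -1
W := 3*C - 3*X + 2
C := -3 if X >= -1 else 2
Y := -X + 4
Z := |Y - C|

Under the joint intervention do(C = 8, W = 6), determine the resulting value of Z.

The joint intervention fixes C = 8, W = 6, removing each variable's own equation.
Y = -X + 4  [with X=-1]  = 5
Z = |Y - C|  [with Y=5, C=8]  = 3

3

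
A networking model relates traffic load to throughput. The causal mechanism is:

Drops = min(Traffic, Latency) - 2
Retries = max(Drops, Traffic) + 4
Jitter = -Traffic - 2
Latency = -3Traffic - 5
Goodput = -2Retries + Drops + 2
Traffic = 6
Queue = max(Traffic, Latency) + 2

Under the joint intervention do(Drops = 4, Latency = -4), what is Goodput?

-14

Under do(Drops = 4, Latency = -4), each intervened variable's structural equation is replaced by its fixed value.
Retries = max(Drops, Traffic) + 4  [with Drops=4, Traffic=6]  = 10
Goodput = -2Retries + Drops + 2  [with Retries=10, Drops=4]  = -14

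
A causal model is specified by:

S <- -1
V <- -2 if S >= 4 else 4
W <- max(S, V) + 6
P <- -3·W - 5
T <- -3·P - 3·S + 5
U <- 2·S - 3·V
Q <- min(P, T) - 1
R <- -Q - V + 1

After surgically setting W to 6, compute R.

21

The intervention breaks the incoming arrows to W: W <- max(S, V) + 6 no longer applies, and W = 6.
V = -2 if S >= 4 else 4  [with S=-1]  = 4
P = -3·W - 5  [with W=6]  = -23
T = -3·P - 3·S + 5  [with P=-23, S=-1]  = 77
Q = min(P, T) - 1  [with P=-23, T=77]  = -24
R = -Q - V + 1  [with Q=-24, V=4]  = 21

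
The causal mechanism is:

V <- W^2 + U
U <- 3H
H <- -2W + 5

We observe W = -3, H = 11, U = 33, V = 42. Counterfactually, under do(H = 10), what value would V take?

39

Under do(H=10), the mechanism H <- -2W + 5 is discarded; H is fixed at 10.
U = 3H  [with H=10]  = 30
V = W^2 + U  [with W=-3, U=30]  = 39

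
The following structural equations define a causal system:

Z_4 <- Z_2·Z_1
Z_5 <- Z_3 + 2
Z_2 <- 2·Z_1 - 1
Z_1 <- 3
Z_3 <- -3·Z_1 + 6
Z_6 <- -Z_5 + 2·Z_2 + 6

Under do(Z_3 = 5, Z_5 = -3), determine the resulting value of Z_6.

19

Setting Z_3 = 5, Z_5 = -3 by intervention discards those variables' equations.
Z_2 = 2·Z_1 - 1  [with Z_1=3]  = 5
Z_6 = -Z_5 + 2·Z_2 + 6  [with Z_5=-3, Z_2=5]  = 19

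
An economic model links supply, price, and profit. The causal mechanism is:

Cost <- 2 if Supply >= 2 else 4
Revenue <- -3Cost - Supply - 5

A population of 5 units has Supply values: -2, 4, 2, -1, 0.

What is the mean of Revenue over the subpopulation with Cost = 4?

-16

E[Revenue|Cost=4] averages over only the 3 units with Cost=4 (Supply = -2, -1, 0): Revenue = -15, -16, -17, mean -16.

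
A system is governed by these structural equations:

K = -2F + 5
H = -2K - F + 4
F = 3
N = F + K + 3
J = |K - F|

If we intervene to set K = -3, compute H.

7

do(K=-3) replaces the equation K = -2F + 5 with the constant K = -3.
H = -2K - F + 4  [with K=-3, F=3]  = 7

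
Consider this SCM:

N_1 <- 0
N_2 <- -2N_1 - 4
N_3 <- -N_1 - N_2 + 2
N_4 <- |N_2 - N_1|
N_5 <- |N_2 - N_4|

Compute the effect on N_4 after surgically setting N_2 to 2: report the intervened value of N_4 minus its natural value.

Under do(N_2=2), the mechanism N_2 <- -2N_1 - 4 is discarded; N_2 is fixed at 2.
N_4 = |N_2 - N_1|  [with N_2=2, N_1=0]  = 2
Without intervention: N_2 = -2N_1 - 4  [with N_1=0]  = -4; N_4 = |N_2 - N_1|  [with N_2=-4, N_1=0]  = 4.
Change = 2 − 4 = -2.

-2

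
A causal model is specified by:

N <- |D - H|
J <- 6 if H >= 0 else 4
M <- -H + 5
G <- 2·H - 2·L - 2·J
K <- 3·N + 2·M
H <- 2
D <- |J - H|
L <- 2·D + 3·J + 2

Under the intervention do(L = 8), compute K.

do(L=8) replaces the equation L <- 2·D + 3·J + 2 with the constant L = 8.
K is not downstream of the intervention, so its value is determined by the original equations.
J = 6 if H >= 0 else 4  [with H=2]  = 6
D = |J - H|  [with J=6, H=2]  = 4
N = |D - H|  [with D=4, H=2]  = 2
M = -H + 5  [with H=2]  = 3
K = 3·N + 2·M  [with N=2, M=3]  = 12

12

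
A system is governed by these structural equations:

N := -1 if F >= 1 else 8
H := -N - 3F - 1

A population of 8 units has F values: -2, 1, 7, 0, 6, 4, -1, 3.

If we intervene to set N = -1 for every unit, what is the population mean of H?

Under do(N=-1), N's equation is replaced by N=-1 for every unit. Per-unit H: 6, -3, -21, 0, -18, -12, 3, -9. Mean = -6.75.

-6.75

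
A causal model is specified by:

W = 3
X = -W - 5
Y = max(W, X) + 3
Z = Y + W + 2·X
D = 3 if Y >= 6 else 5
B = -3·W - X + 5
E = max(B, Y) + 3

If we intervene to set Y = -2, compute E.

The intervention breaks the incoming arrows to Y: Y = max(W, X) + 3 no longer applies, and Y = -2.
X = -W - 5  [with W=3]  = -8
B = -3·W - X + 5  [with W=3, X=-8]  = 4
E = max(B, Y) + 3  [with B=4, Y=-2]  = 7

7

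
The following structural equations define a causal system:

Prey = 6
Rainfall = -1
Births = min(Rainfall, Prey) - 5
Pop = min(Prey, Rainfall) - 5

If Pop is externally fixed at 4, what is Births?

Under do(Pop=4), the mechanism Pop = min(Prey, Rainfall) - 5 is discarded; Pop is fixed at 4.
Since Births is not a descendant of the intervened variable, it is unaffected.
Births = min(Rainfall, Prey) - 5  [with Rainfall=-1, Prey=6]  = -6

-6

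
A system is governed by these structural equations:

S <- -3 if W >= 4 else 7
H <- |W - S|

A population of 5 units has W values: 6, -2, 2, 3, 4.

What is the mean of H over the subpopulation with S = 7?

Conditioning on S=7 selects the 3 unit(s) with W ∈ {-2, 2, 3}. Their H values: 9, 5, 4. Mean = 6.

6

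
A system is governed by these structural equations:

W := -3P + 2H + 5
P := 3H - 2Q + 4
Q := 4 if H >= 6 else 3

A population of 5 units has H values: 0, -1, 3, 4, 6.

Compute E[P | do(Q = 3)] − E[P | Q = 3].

The intervention sets Q=3 in all 5 units regardless of H. Recomputing P per unit gives -2, -5, 7, 10, 16; average 5.2.
Observing Q=3 restricts to units where Q's equation naturally yields 3: H ∈ {0, -1, 3, 4}. In that subpopulation P = -2, -5, 7, 10, mean 2.5.
Difference = 5.2 − 2.5 = 2.7.

2.7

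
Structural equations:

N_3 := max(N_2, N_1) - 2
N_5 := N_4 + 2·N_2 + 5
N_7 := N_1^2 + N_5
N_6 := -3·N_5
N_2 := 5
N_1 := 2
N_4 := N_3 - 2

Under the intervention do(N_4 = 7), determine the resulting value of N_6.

-66

Under do(N_4=7), the mechanism N_4 := N_3 - 2 is discarded; N_4 is fixed at 7.
N_5 = N_4 + 2·N_2 + 5  [with N_4=7, N_2=5]  = 22
N_6 = -3·N_5  [with N_5=22]  = -66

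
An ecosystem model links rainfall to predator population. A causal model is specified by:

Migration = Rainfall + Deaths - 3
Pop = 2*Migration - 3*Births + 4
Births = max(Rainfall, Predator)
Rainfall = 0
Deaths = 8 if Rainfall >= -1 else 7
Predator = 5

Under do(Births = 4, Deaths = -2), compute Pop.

Setting Births = 4, Deaths = -2 by intervention discards those variables' equations.
Migration = Rainfall + Deaths - 3  [with Rainfall=0, Deaths=-2]  = -5
Pop = 2*Migration - 3*Births + 4  [with Migration=-5, Births=4]  = -18

-18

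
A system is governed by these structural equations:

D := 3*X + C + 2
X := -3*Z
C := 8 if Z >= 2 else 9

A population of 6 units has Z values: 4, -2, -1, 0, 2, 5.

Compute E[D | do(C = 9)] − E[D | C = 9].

Every unit gets C=9 under the intervention. D values become -25, 29, 20, 11, -7, -34; E[D|do(C=9)] = -1.
E[D|C=9] averages over only the 3 units with C=9 (Z = -2, -1, 0): D = 29, 20, 11, mean 20.
Difference = -1 − 20 = -21.

-21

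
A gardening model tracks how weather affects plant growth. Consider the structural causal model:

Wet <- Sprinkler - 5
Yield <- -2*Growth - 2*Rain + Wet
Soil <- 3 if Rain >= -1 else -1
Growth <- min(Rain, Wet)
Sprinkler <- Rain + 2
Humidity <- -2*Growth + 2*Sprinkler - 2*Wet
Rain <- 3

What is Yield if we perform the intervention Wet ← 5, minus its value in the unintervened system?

-1

The intervention breaks the incoming arrows to Wet: Wet <- Sprinkler - 5 no longer applies, and Wet = 5.
Growth = min(Rain, Wet)  [with Rain=3, Wet=5]  = 3
Yield = -2*Growth - 2*Rain + Wet  [with Growth=3, Rain=3, Wet=5]  = -7
Without intervention: Sprinkler = Rain + 2  [with Rain=3]  = 5; Wet = Sprinkler - 5  [with Sprinkler=5]  = 0; Growth = min(Rain, Wet)  [with Rain=3, Wet=0]  = 0; Yield = -2*Growth - 2*Rain + Wet  [with Growth=0, Rain=3, Wet=0]  = -6.
Change = -7 − (-6) = -1.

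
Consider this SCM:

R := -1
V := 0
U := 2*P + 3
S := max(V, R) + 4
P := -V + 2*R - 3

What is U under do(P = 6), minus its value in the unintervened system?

22

Intervening sets P = 6 and removes its equation (P := -V + 2*R - 3).
U = 2*P + 3  [with P=6]  = 15
Without intervention: P = -V + 2*R - 3  [with V=0, R=-1]  = -5; U = 2*P + 3  [with P=-5]  = -7.
Change = 15 − (-7) = 22.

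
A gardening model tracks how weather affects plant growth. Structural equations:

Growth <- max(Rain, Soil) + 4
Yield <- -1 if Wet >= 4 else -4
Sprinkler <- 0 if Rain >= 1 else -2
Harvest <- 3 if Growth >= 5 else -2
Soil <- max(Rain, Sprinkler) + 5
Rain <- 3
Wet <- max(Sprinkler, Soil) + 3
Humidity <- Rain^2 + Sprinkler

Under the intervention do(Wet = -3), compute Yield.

-4

The intervention breaks the incoming arrows to Wet: Wet <- max(Sprinkler, Soil) + 3 no longer applies, and Wet = -3.
Yield = -1 if Wet >= 4 else -4  [with Wet=-3]  = -4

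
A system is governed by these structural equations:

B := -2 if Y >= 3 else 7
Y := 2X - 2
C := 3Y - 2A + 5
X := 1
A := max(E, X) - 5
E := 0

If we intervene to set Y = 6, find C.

The intervention breaks the incoming arrows to Y: Y := 2X - 2 no longer applies, and Y = 6.
A = max(E, X) - 5  [with E=0, X=1]  = -4
C = 3Y - 2A + 5  [with Y=6, A=-4]  = 31

31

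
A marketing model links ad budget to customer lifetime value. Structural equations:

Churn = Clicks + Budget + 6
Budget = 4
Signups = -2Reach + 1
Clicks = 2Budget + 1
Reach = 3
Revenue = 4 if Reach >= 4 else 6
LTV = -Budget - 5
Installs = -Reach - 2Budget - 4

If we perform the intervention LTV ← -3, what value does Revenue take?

Intervening sets LTV = -3 and removes its equation (LTV = -Budget - 5).
Since Revenue is not a descendant of the intervened variable, it is unaffected.
Revenue = 4 if Reach >= 4 else 6  [with Reach=3]  = 6

6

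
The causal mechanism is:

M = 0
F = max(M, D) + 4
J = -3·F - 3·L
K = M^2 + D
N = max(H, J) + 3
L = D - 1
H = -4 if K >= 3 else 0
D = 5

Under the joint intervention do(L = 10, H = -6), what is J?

Under do(L = 10, H = -6), each intervened variable's structural equation is replaced by its fixed value.
F = max(M, D) + 4  [with M=0, D=5]  = 9
J = -3·F - 3·L  [with F=9, L=10]  = -57

-57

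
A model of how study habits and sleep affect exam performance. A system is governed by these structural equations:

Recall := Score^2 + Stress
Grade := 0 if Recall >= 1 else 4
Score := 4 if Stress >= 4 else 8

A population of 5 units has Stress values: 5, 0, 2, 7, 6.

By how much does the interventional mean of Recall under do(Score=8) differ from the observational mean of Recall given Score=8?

3

Every unit gets Score=8 under the intervention. Recall values become 69, 64, 66, 71, 70; E[Recall|do(Score=8)] = 68.
Conditioning on Score=8 selects the 2 unit(s) with Stress ∈ {0, 2}. Their Recall values: 64, 66. Mean = 65.
Difference = 68 − 65 = 3.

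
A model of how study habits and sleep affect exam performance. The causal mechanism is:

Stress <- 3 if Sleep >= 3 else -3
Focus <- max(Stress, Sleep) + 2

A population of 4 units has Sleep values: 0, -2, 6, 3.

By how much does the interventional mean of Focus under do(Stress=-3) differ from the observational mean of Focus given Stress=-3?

2.75

Every unit gets Stress=-3 under the intervention. Focus values become 2, 0, 8, 5; E[Focus|do(Stress=-3)] = 3.75.
Conditioning on Stress=-3 selects the 2 unit(s) with Sleep ∈ {0, -2}. Their Focus values: 2, 0. Mean = 1.
Difference = 3.75 − 1 = 2.75.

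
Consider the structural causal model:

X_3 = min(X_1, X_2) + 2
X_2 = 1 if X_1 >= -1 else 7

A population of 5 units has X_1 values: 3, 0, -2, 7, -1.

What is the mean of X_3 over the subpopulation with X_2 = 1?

2.25

E[X_3|X_2=1] averages over only the 4 units with X_2=1 (X_1 = 3, 0, 7, -1): X_3 = 3, 2, 3, 1, mean 2.25.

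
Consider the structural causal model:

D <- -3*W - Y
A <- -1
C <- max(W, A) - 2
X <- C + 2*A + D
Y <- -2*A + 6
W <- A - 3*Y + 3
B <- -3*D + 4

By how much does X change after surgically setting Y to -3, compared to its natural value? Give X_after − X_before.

-76

Under do(Y=-3), the mechanism Y <- -2*A + 6 is discarded; Y is fixed at -3.
W = A - 3*Y + 3  [with A=-1, Y=-3]  = 11
D = -3*W - Y  [with W=11, Y=-3]  = -30
C = max(W, A) - 2  [with W=11, A=-1]  = 9
X = C + 2*A + D  [with C=9, A=-1, D=-30]  = -23
Without intervention: Y = -2*A + 6  [with A=-1]  = 8; W = A - 3*Y + 3  [with A=-1, Y=8]  = -22; D = -3*W - Y  [with W=-22, Y=8]  = 58; C = max(W, A) - 2  [with W=-22, A=-1]  = -3; X = C + 2*A + D  [with C=-3, A=-1, D=58]  = 53.
Change = -23 − 53 = -76.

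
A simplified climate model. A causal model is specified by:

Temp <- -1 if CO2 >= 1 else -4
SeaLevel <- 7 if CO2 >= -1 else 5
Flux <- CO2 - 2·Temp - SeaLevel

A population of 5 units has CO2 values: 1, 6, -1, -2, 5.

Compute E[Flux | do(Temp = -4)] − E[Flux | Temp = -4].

2.7

Under do(Temp=-4), Temp's equation is replaced by Temp=-4 for every unit. Per-unit Flux: 2, 7, 0, 1, 6. Mean = 3.2.
Conditioning on Temp=-4 selects the 2 unit(s) with CO2 ∈ {-1, -2}. Their Flux values: 0, 1. Mean = 0.5.
Difference = 3.2 − 0.5 = 2.7.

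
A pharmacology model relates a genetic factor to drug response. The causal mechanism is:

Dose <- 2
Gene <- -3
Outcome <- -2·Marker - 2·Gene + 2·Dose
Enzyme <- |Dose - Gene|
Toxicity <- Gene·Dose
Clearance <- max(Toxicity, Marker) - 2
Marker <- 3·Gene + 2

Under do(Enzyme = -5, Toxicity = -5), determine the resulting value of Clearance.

-7

Setting Enzyme = -5, Toxicity = -5 by intervention discards those variables' equations.
Marker = 3·Gene + 2  [with Gene=-3]  = -7
Clearance = max(Toxicity, Marker) - 2  [with Toxicity=-5, Marker=-7]  = -7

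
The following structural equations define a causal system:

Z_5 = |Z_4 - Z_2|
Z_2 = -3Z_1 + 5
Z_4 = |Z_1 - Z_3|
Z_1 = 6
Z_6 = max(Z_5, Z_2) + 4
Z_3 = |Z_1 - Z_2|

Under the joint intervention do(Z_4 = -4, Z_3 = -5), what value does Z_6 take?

13

The joint intervention fixes Z_4 = -4, Z_3 = -5, removing each variable's own equation.
Z_2 = -3Z_1 + 5  [with Z_1=6]  = -13
Z_5 = |Z_4 - Z_2|  [with Z_4=-4, Z_2=-13]  = 9
Z_6 = max(Z_5, Z_2) + 4  [with Z_5=9, Z_2=-13]  = 13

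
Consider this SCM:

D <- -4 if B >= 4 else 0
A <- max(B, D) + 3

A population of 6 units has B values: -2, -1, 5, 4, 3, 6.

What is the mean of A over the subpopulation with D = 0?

E[A|D=0] averages over only the 3 units with D=0 (B = -2, -1, 3): A = 3, 3, 6, mean 4.

4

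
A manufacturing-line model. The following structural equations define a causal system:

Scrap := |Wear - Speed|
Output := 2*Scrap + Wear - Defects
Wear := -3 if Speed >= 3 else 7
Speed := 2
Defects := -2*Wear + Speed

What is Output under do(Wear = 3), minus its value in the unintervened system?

-20

do(Wear=3) replaces the equation Wear := -3 if Speed >= 3 else 7 with the constant Wear = 3.
Defects = -2*Wear + Speed  [with Wear=3, Speed=2]  = -4
Scrap = |Wear - Speed|  [with Wear=3, Speed=2]  = 1
Output = 2*Scrap + Wear - Defects  [with Scrap=1, Wear=3, Defects=-4]  = 9
Without intervention: Wear = -3 if Speed >= 3 else 7  [with Speed=2]  = 7; Defects = -2*Wear + Speed  [with Wear=7, Speed=2]  = -12; Scrap = |Wear - Speed|  [with Wear=7, Speed=2]  = 5; Output = 2*Scrap + Wear - Defects  [with Scrap=5, Wear=7, Defects=-12]  = 29.
Change = 9 − 29 = -20.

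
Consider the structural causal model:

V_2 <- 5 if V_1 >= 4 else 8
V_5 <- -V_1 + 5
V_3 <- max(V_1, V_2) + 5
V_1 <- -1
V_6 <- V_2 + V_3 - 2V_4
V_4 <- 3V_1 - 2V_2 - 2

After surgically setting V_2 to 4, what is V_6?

Under do(V_2=4), the mechanism V_2 <- 5 if V_1 >= 4 else 8 is discarded; V_2 is fixed at 4.
V_3 = max(V_1, V_2) + 5  [with V_1=-1, V_2=4]  = 9
V_4 = 3V_1 - 2V_2 - 2  [with V_1=-1, V_2=4]  = -13
V_6 = V_2 + V_3 - 2V_4  [with V_2=4, V_3=9, V_4=-13]  = 39

39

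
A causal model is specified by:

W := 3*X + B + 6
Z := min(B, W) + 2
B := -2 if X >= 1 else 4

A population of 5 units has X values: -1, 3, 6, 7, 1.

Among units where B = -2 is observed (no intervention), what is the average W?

16.75

E[W|B=-2] averages over only the 4 units with B=-2 (X = 3, 6, 7, 1): W = 13, 22, 25, 7, mean 16.75.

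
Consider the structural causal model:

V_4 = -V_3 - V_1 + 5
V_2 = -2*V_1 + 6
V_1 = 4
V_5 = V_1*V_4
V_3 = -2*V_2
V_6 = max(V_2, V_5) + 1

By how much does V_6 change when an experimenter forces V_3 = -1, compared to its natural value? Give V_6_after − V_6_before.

10

The intervention breaks the incoming arrows to V_3: V_3 = -2*V_2 no longer applies, and V_3 = -1.
V_2 = -2*V_1 + 6  [with V_1=4]  = -2
V_4 = -V_3 - V_1 + 5  [with V_3=-1, V_1=4]  = 2
V_5 = V_1*V_4  [with V_1=4, V_4=2]  = 8
V_6 = max(V_2, V_5) + 1  [with V_2=-2, V_5=8]  = 9
Without intervention: V_2 = -2*V_1 + 6  [with V_1=4]  = -2; V_3 = -2*V_2  [with V_2=-2]  = 4; V_4 = -V_3 - V_1 + 5  [with V_3=4, V_1=4]  = -3; V_5 = V_1*V_4  [with V_1=4, V_4=-3]  = -12; V_6 = max(V_2, V_5) + 1  [with V_2=-2, V_5=-12]  = -1.
Change = 9 − (-1) = 10.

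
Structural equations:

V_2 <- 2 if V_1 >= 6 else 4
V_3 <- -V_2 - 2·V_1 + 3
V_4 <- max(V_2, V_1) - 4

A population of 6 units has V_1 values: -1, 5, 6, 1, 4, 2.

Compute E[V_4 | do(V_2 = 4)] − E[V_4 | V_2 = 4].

Under do(V_2=4), V_2's equation is replaced by V_2=4 for every unit. Per-unit V_4: 0, 1, 2, 0, 0, 0. Mean = 0.5.
Conditioning on V_2=4 selects the 5 unit(s) with V_1 ∈ {-1, 5, 1, 4, 2}. Their V_4 values: 0, 1, 0, 0, 0. Mean = 0.2.
Difference = 0.5 − 0.2 = 0.3.

0.3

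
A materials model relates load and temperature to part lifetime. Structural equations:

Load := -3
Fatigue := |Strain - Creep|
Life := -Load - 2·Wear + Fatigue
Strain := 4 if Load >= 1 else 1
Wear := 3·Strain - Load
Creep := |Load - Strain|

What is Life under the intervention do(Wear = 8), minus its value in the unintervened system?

-4

Under do(Wear=8), the mechanism Wear := 3·Strain - Load is discarded; Wear is fixed at 8.
Strain = 4 if Load >= 1 else 1  [with Load=-3]  = 1
Creep = |Load - Strain|  [with Load=-3, Strain=1]  = 4
Fatigue = |Strain - Creep|  [with Strain=1, Creep=4]  = 3
Life = -Load - 2·Wear + Fatigue  [with Load=-3, Wear=8, Fatigue=3]  = -10
Without intervention: Strain = 4 if Load >= 1 else 1  [with Load=-3]  = 1; Creep = |Load - Strain|  [with Load=-3, Strain=1]  = 4; Wear = 3·Strain - Load  [with Strain=1, Load=-3]  = 6; Fatigue = |Strain - Creep|  [with Strain=1, Creep=4]  = 3; Life = -Load - 2·Wear + Fatigue  [with Load=-3, Wear=6, Fatigue=3]  = -6.
Change = -10 − (-6) = -4.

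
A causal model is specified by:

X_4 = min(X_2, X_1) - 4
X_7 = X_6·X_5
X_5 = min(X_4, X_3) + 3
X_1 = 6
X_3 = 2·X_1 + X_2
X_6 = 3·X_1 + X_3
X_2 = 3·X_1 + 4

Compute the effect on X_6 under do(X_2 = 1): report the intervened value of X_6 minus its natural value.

Under do(X_2=1), the mechanism X_2 = 3·X_1 + 4 is discarded; X_2 is fixed at 1.
X_3 = 2·X_1 + X_2  [with X_1=6, X_2=1]  = 13
X_6 = 3·X_1 + X_3  [with X_1=6, X_3=13]  = 31
Without intervention: X_2 = 3·X_1 + 4  [with X_1=6]  = 22; X_3 = 2·X_1 + X_2  [with X_1=6, X_2=22]  = 34; X_6 = 3·X_1 + X_3  [with X_1=6, X_3=34]  = 52.
Change = 31 − 52 = -21.

-21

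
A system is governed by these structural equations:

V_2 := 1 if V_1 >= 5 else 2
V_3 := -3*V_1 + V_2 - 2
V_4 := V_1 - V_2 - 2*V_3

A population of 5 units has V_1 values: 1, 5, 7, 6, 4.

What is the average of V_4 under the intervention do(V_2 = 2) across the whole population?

30.2

The intervention sets V_2=2 in all 5 units regardless of V_1. Recomputing V_4 per unit gives 5, 33, 47, 40, 26; average 30.2.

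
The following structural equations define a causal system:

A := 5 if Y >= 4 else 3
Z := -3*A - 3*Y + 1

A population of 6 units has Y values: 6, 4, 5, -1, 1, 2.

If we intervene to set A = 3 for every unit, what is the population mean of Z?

Every unit gets A=3 under the intervention. Z values become -26, -20, -23, -5, -11, -14; E[Z|do(A=3)] = -16.5.

-16.5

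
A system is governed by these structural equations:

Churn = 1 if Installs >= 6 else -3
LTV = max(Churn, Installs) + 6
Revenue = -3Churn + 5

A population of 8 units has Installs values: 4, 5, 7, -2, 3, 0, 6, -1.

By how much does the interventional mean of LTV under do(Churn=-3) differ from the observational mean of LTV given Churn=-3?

Under do(Churn=-3), Churn's equation is replaced by Churn=-3 for every unit. Per-unit LTV: 10, 11, 13, 4, 9, 6, 12, 5. Mean = 8.75.
E[LTV|Churn=-3] averages over only the 6 units with Churn=-3 (Installs = 4, 5, -2, 3, 0, -1): LTV = 10, 11, 4, 9, 6, 5, mean 7.5.
Difference = 8.75 − 7.5 = 1.25.

1.25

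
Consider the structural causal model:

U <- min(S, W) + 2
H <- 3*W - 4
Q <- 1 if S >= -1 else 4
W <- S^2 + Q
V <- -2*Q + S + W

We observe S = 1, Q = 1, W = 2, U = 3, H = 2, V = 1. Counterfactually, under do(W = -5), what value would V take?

The intervention breaks the incoming arrows to W: W <- S^2 + Q no longer applies, and W = -5.
Q = 1 if S >= -1 else 4  [with S=1]  = 1
V = -2*Q + S + W  [with Q=1, S=1, W=-5]  = -6

-6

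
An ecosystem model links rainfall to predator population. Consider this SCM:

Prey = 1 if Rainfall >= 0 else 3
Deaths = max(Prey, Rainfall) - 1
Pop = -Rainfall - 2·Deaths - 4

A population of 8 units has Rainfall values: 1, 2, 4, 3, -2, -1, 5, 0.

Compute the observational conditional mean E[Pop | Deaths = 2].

Observing Deaths=2 restricts to units where Deaths's equation naturally yields 2: Rainfall ∈ {3, -2, -1}. In that subpopulation Pop = -11, -6, -7, mean -8.

-8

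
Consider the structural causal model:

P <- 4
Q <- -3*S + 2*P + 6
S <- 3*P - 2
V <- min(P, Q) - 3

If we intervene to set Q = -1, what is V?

-4

The intervention breaks the incoming arrows to Q: Q <- -3*S + 2*P + 6 no longer applies, and Q = -1.
V = min(P, Q) - 3  [with P=4, Q=-1]  = -4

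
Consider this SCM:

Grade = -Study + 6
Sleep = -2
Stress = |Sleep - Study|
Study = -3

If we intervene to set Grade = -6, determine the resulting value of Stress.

Under do(Grade=-6), the mechanism Grade = -Study + 6 is discarded; Grade is fixed at -6.
Since Stress is not a descendant of the intervened variable, it is unaffected.
Stress = |Sleep - Study|  [with Sleep=-2, Study=-3]  = 1

1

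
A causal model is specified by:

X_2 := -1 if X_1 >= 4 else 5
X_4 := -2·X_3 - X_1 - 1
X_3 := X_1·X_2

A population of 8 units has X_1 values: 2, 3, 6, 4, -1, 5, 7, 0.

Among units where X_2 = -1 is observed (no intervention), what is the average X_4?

4.5

Observing X_2=-1 restricts to units where X_2's equation naturally yields -1: X_1 ∈ {6, 4, 5, 7}. In that subpopulation X_4 = 5, 3, 4, 6, mean 4.5.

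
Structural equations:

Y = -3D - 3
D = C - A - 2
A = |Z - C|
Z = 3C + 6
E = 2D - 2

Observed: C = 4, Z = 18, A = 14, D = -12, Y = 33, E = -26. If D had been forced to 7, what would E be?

12

Under do(D=7), the mechanism D = C - A - 2 is discarded; D is fixed at 7.
E = 2D - 2  [with D=7]  = 12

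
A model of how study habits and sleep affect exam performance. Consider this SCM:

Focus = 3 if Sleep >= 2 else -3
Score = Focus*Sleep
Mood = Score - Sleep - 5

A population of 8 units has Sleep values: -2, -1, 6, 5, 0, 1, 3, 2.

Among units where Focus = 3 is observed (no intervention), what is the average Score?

Conditioning on Focus=3 selects the 4 unit(s) with Sleep ∈ {6, 5, 3, 2}. Their Score values: 18, 15, 9, 6. Mean = 12.

12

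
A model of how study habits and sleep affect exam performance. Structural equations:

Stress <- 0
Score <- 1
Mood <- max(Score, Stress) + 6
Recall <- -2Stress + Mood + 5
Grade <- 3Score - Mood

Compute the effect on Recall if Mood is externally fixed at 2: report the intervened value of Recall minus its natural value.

The intervention breaks the incoming arrows to Mood: Mood <- max(Score, Stress) + 6 no longer applies, and Mood = 2.
Recall = -2Stress + Mood + 5  [with Stress=0, Mood=2]  = 7
Without intervention: Mood = max(Score, Stress) + 6  [with Score=1, Stress=0]  = 7; Recall = -2Stress + Mood + 5  [with Stress=0, Mood=7]  = 12.
Change = 7 − 12 = -5.

-5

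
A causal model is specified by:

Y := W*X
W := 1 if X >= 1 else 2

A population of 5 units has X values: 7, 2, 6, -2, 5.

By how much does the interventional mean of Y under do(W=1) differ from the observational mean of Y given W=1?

Every unit gets W=1 under the intervention. Y values become 7, 2, 6, -2, 5; E[Y|do(W=1)] = 3.6.
Conditioning on W=1 selects the 4 unit(s) with X ∈ {7, 2, 6, 5}. Their Y values: 7, 2, 6, 5. Mean = 5.
Difference = 3.6 − 5 = -1.4.

-1.4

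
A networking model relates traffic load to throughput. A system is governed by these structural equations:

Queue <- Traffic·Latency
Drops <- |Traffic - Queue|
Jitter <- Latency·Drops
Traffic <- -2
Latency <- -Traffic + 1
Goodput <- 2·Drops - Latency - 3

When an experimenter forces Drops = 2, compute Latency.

3

The intervention breaks the incoming arrows to Drops: Drops <- |Traffic - Queue| no longer applies, and Drops = 2.
Since Latency is not a descendant of the intervened variable, it is unaffected.
Latency = -Traffic + 1  [with Traffic=-2]  = 3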